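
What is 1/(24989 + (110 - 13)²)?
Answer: 1/34398 ≈ 2.9071e-5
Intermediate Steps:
1/(24989 + (110 - 13)²) = 1/(24989 + 97²) = 1/(24989 + 9409) = 1/34398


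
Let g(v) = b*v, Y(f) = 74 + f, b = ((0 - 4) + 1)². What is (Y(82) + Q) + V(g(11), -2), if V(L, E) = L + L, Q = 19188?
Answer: 19542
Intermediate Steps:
b = 9 (b = (-4 + 1)² = (-3)² = 9)
g(v) = 9*v
V(L, E) = 2*L
(Y(82) + Q) + V(g(11), -2) = ((74 + 82) + 19188) + 2*(9*11) = (156 + 19188) + 2*99 = 19344 + 198 = 19542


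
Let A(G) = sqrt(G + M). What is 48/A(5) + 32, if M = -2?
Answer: 32 + 16*sqrt(3) ≈ 59.713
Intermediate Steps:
A(G) = sqrt(-2 + G) (A(G) = sqrt(G - 2) = sqrt(-2 + G))
48/A(5) + 32 = 48/(sqrt(-2 + 5)) + 32 = 48/(sqrt(3)) + 32 = 48*(sqrt(3)/3) + 32 = 16*sqrt(3) + 32 = 32 + 16*sqrt(3)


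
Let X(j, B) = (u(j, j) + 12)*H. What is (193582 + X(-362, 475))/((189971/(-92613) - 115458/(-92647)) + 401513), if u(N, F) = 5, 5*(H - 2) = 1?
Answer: 8306578770159267/17225508780504800 ≈ 0.48223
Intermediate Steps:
H = 11/5 (H = 2 + (⅕)*1 = 2 + ⅕ = 11/5 ≈ 2.2000)
X(j, B) = 187/5 (X(j, B) = (5 + 12)*(11/5) = 17*(11/5) = 187/5)
(193582 + X(-362, 475))/((189971/(-92613) - 115458/(-92647)) + 401513) = (193582 + 187/5)/((189971/(-92613) - 115458/(-92647)) + 401513) = 968097/(5*((189971*(-1/92613) - 115458*(-1/92647)) + 401513)) = 968097/(5*((-189971/92613 + 115458/92647) + 401513)) = 968097/(5*(-6907331483/8580316611 + 401513)) = 968097/(5*(3445101756100960/8580316611)) = (968097/5)*(8580316611/3445101756100960) = 8306578770159267/17225508780504800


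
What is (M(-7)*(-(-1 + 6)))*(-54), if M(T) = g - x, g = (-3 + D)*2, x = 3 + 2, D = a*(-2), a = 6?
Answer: -9450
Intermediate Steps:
D = -12 (D = 6*(-2) = -12)
x = 5
g = -30 (g = (-3 - 12)*2 = -15*2 = -30)
M(T) = -35 (M(T) = -30 - 1*5 = -30 - 5 = -35)
(M(-7)*(-(-1 + 6)))*(-54) = -(-35)*(-1 + 6)*(-54) = -(-35)*5*(-54) = -35*(-5)*(-54) = 175*(-54) = -9450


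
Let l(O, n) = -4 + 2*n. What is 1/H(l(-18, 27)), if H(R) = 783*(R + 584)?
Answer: 1/496422 ≈ 2.0144e-6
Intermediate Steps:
H(R) = 457272 + 783*R (H(R) = 783*(584 + R) = 457272 + 783*R)
1/H(l(-18, 27)) = 1/(457272 + 783*(-4 + 2*27)) = 1/(457272 + 783*(-4 + 54)) = 1/(457272 + 783*50) = 1/(457272 + 39150) = 1/496422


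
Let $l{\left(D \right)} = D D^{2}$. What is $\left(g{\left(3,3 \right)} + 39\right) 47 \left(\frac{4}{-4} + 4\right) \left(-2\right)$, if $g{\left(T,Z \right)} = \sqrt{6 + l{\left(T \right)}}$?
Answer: $-10998 - 282 \sqrt{33} \approx -12618.0$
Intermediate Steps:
$l{\left(D \right)} = D^{3}$
$g{\left(T,Z \right)} = \sqrt{6 + T^{3}}$
$\left(g{\left(3,3 \right)} + 39\right) 47 \left(\frac{4}{-4} + 4\right) \left(-2\right) = \left(\sqrt{6 + 3^{3}} + 39\right) 47 \left(\frac{4}{-4} + 4\right) \left(-2\right) = \left(\sqrt{6 + 27} + 39\right) 47 \left(4 \left(- \frac{1}{4}\right) + 4\right) \left(-2\right) = \left(\sqrt{33} + 39\right) 47 \left(-1 + 4\right) \left(-2\right) = \left(39 + \sqrt{33}\right) 47 \cdot 3 \left(-2\right) = \left(1833 + 47 \sqrt{33}\right) \left(-6\right) = -10998 - 282 \sqrt{33}$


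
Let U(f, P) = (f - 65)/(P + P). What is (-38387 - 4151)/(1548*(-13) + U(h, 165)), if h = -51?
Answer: 3509385/1660259 ≈ 2.1138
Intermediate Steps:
U(f, P) = (-65 + f)/(2*P) (U(f, P) = (-65 + f)/((2*P)) = (-65 + f)*(1/(2*P)) = (-65 + f)/(2*P))
(-38387 - 4151)/(1548*(-13) + U(h, 165)) = (-38387 - 4151)/(1548*(-13) + (1/2)*(-65 - 51)/165) = -42538/(-20124 + (1/2)*(1/165)*(-116)) = -42538/(-20124 - 58/165) = -42538/(-3320518/165) = -42538*(-165/3320518) = 3509385/1660259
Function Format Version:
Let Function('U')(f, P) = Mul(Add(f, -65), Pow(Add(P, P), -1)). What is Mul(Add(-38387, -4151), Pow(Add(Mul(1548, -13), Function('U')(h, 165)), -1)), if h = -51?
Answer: Rational(3509385, 1660259) ≈ 2.1138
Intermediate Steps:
Function('U')(f, P) = Mul(Rational(1, 2), Pow(P, -1), Add(-65, f)) (Function('U')(f, P) = Mul(Add(-65, f), Pow(Mul(2, P), -1)) = Mul(Add(-65, f), Mul(Rational(1, 2), Pow(P, -1))) = Mul(Rational(1, 2), Pow(P, -1), Add(-65, f)))
Mul(Add(-38387, -4151), Pow(Add(Mul(1548, -13), Function('U')(h, 165)), -1)) = Mul(Add(-38387, -4151), Pow(Add(Mul(1548, -13), Mul(Rational(1, 2), Pow(165, -1), Add(-65, -51))), -1)) = Mul(-42538, Pow(Add(-20124, Mul(Rational(1, 2), Rational(1, 165), -116)), -1)) = Mul(-42538, Pow(Add(-20124, Rational(-58, 165)), -1)) = Mul(-42538, Pow(Rational(-3320518, 165), -1)) = Mul(-42538, Rational(-165, 3320518)) = Rational(3509385, 1660259)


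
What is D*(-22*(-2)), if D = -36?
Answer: -1584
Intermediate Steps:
D*(-22*(-2)) = -(-792)*(-2) = -36*44 = -1584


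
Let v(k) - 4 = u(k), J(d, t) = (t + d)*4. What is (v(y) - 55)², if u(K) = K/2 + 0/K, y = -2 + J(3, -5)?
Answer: 3136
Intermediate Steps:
J(d, t) = 4*d + 4*t (J(d, t) = (d + t)*4 = 4*d + 4*t)
y = -10 (y = -2 + (4*3 + 4*(-5)) = -2 + (12 - 20) = -2 - 8 = -10)
u(K) = K/2 (u(K) = K*(½) + 0 = K/2 + 0 = K/2)
v(k) = 4 + k/2
(v(y) - 55)² = ((4 + (½)*(-10)) - 55)² = ((4 - 5) - 55)² = (-1 - 55)² = (-56)² = 3136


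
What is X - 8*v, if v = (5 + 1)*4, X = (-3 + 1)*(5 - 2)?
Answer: -198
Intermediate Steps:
X = -6 (X = -2*3 = -6)
v = 24 (v = 6*4 = 24)
X - 8*v = -6 - 8*24 = -6 - 192 = -198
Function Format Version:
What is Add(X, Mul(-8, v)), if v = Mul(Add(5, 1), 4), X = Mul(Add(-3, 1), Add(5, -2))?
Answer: -198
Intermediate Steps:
X = -6 (X = Mul(-2, 3) = -6)
v = 24 (v = Mul(6, 4) = 24)
Add(X, Mul(-8, v)) = Add(-6, Mul(-8, 24)) = Add(-6, -192) = -198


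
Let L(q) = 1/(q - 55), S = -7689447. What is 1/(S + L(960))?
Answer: -905/6958949534 ≈ -1.3005e-7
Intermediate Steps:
L(q) = 1/(-55 + q)
1/(S + L(960)) = 1/(-7689447 + 1/(-55 + 960)) = 1/(-7689447 + 1/905) = 1/(-6958949534/905) = -905/6958949534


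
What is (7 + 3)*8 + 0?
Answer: 80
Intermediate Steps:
(7 + 3)*8 + 0 = 10*8 + 0 = 80 + 0 = 80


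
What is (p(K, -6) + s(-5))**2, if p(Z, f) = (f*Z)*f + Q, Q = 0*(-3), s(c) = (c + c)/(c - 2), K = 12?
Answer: 9205156/49 ≈ 1.8786e+5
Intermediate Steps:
s(c) = 2*c/(-2 + c) (s(c) = (2*c)/(-2 + c) = 2*c/(-2 + c))
Q = 0
p(Z, f) = Z*f**2 (p(Z, f) = (f*Z)*f + 0 = (Z*f)*f + 0 = Z*f**2 + 0 = Z*f**2)
(p(K, -6) + s(-5))**2 = (12*(-6)**2 + 2*(-5)/(-2 - 5))**2 = (12*36 + 2*(-5)/(-7))**2 = (432 + 2*(-5)*(-1/7))**2 = (432 + 10/7)**2 = (3034/7)**2 = 9205156/49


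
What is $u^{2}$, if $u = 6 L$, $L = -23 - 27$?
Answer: $90000$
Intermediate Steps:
$L = -50$ ($L = -23 - 27 = -50$)
$u = -300$ ($u = 6 \left(-50\right) = -300$)
$u^{2} = \left(-300\right)^{2} = 90000$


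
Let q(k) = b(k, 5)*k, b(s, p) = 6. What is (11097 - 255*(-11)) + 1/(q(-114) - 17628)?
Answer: 254573423/18312 ≈ 13902.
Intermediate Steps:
q(k) = 6*k
(11097 - 255*(-11)) + 1/(q(-114) - 17628) = (11097 - 255*(-11)) + 1/(6*(-114) - 17628) = (11097 + 2805) + 1/(-684 - 17628) = 13902 + 1/(-18312) = 13902 - 1/18312 = 254573423/18312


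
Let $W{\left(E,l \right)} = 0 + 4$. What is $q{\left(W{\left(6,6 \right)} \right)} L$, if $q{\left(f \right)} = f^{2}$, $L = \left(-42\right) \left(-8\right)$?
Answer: $5376$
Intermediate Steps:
$W{\left(E,l \right)} = 4$
$L = 336$
$q{\left(W{\left(6,6 \right)} \right)} L = 4^{2} \cdot 336 = 16 \cdot 336 = 5376$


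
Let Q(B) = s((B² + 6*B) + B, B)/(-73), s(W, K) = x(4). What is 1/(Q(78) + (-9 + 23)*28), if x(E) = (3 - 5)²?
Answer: 73/28612 ≈ 0.0025514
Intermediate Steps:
x(E) = 4 (x(E) = (-2)² = 4)
s(W, K) = 4
Q(B) = -4/73 (Q(B) = 4/(-73) = 4*(-1/73) = -4/73)
1/(Q(78) + (-9 + 23)*28) = 1/(-4/73 + (-9 + 23)*28) = 1/(-4/73 + 14*28) = 1/(-4/73 + 392) = 1/(28612/73) = 73/28612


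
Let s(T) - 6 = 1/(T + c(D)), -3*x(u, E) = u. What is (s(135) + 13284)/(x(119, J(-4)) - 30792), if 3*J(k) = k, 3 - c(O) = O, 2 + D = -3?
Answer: -5701413/13226785 ≈ -0.43105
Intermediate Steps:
D = -5 (D = -2 - 3 = -5)
c(O) = 3 - O
J(k) = k/3
x(u, E) = -u/3
s(T) = 6 + 1/(8 + T) (s(T) = 6 + 1/(T + (3 - 1*(-5))) = 6 + 1/(T + (3 + 5)) = 6 + 1/(T + 8) = 6 + 1/(8 + T))
(s(135) + 13284)/(x(119, J(-4)) - 30792) = ((49 + 6*135)/(8 + 135) + 13284)/(-1/3*119 - 30792) = ((49 + 810)/143 + 13284)/(-119/3 - 30792) = ((1/143)*859 + 13284)/(-92495/3) = (859/143 + 13284)*(-3/92495) = (1900471/143)*(-3/92495) = -5701413/13226785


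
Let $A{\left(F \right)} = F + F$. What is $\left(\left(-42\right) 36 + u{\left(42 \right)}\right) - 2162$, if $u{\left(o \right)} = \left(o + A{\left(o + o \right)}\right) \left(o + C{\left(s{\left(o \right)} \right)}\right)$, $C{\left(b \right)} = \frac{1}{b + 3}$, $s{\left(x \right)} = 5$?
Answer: $\frac{20689}{4} \approx 5172.3$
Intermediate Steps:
$C{\left(b \right)} = \frac{1}{3 + b}$
$A{\left(F \right)} = 2 F$
$u{\left(o \right)} = 5 o \left(\frac{1}{8} + o\right)$ ($u{\left(o \right)} = \left(o + 2 \left(o + o\right)\right) \left(o + \frac{1}{3 + 5}\right) = \left(o + 2 \cdot 2 o\right) \left(o + \frac{1}{8}\right) = \left(o + 4 o\right) \left(o + \frac{1}{8}\right) = 5 o \left(\frac{1}{8} + o\right)$)
$\left(\left(-42\right) 36 + u{\left(42 \right)}\right) - 2162 = \left(\left(-42\right) 36 + \frac{5}{8} \cdot 42 \left(1 + 8 \cdot 42\right)\right) - 2162 = \left(-1512 + \frac{5}{8} \cdot 42 \left(1 + 336\right)\right) - 2162 = \left(-1512 + \frac{5}{8} \cdot 42 \cdot 337\right) - 2162 = \left(-1512 + \frac{35385}{4}\right) - 2162 = \frac{29337}{4} - 2162 = \frac{20689}{4}$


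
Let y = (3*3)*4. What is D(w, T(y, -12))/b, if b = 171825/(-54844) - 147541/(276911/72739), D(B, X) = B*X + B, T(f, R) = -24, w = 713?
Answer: 10828264608292/25592719762997 ≈ 0.42310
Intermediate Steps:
y = 36 (y = 9*4 = 36)
D(B, X) = B + B*X
b = -588632554548931/15186906884 (b = 171825*(-1/54844) - 147541/(276911*(1/72739)) = -171825/54844 - 147541/276911/72739 = -171825/54844 - 147541*72739/276911 = -171825/54844 - 10731984799/276911 = -588632554548931/15186906884 ≈ -38759.)
D(w, T(y, -12))/b = (713*(1 - 24))/(-588632554548931/15186906884) = (713*(-23))*(-15186906884/588632554548931) = -16399*(-15186906884/588632554548931) = 10828264608292/25592719762997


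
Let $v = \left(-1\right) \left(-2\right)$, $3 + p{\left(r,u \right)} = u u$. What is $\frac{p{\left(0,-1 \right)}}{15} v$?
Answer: $- \frac{4}{15} \approx -0.26667$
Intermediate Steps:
$p{\left(r,u \right)} = -3 + u^{2}$ ($p{\left(r,u \right)} = -3 + u u = -3 + u^{2}$)
$v = 2$
$\frac{p{\left(0,-1 \right)}}{15} v = \frac{-3 + \left(-1\right)^{2}}{15} \cdot 2 = \left(-3 + 1\right) \frac{1}{15} \cdot 2 = \left(-2\right) \frac{1}{15} \cdot 2 = \left(- \frac{2}{15}\right) 2 = - \frac{4}{15}$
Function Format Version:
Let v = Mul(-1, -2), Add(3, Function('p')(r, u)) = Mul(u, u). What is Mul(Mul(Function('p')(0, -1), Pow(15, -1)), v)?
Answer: Rational(-4, 15) ≈ -0.26667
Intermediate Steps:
Function('p')(r, u) = Add(-3, Pow(u, 2)) (Function('p')(r, u) = Add(-3, Mul(u, u)) = Add(-3, Pow(u, 2)))
v = 2
Mul(Mul(Function('p')(0, -1), Pow(15, -1)), v) = Mul(Mul(Add(-3, Pow(-1, 2)), Pow(15, -1)), 2) = Mul(Mul(Add(-3, 1), Rational(1, 15)), 2) = Mul(Mul(-2, Rational(1, 15)), 2) = Mul(Rational(-2, 15), 2) = Rational(-4, 15)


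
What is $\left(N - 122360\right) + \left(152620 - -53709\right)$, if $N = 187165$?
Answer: $271134$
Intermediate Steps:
$\left(N - 122360\right) + \left(152620 - -53709\right) = \left(187165 - 122360\right) + \left(152620 - -53709\right) = 64805 + \left(152620 + 53709\right) = 64805 + 206329 = 271134$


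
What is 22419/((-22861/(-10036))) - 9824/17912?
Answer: 503740397768/51185779 ≈ 9841.4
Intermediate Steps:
22419/((-22861/(-10036))) - 9824/17912 = 22419/((-22861*(-1/10036))) - 9824*1/17912 = 22419/(22861/10036) - 1228/2239 = 22419*(10036/22861) - 1228/2239 = 224997084/22861 - 1228/2239 = 503740397768/51185779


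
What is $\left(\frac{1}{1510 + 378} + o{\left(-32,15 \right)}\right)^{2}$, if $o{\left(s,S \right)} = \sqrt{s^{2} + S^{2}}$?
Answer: $\frac{4452115457}{3564544} + \frac{\sqrt{1249}}{944} \approx 1249.0$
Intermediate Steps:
$o{\left(s,S \right)} = \sqrt{S^{2} + s^{2}}$
$\left(\frac{1}{1510 + 378} + o{\left(-32,15 \right)}\right)^{2} = \left(\frac{1}{1510 + 378} + \sqrt{15^{2} + \left(-32\right)^{2}}\right)^{2} = \left(\frac{1}{1888} + \sqrt{225 + 1024}\right)^{2} = \left(\frac{1}{1888} + \sqrt{1249}\right)^{2}$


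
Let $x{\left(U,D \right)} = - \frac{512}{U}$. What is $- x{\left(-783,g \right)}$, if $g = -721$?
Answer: $- \frac{512}{783} \approx -0.6539$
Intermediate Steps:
$- x{\left(-783,g \right)} = - \frac{-512}{-783} = - \frac{\left(-512\right) \left(-1\right)}{783} = \left(-1\right) \frac{512}{783} = - \frac{512}{783}$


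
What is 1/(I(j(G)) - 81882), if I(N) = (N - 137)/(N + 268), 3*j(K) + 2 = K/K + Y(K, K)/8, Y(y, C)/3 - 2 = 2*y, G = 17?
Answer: -1633/133714103 ≈ -1.2213e-5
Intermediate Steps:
Y(y, C) = 6 + 6*y (Y(y, C) = 6 + 3*(2*y) = 6 + 6*y)
j(K) = -1/12 + K/4 (j(K) = -2/3 + (K/K + (6 + 6*K)/8)/3 = -2/3 + (1 + (6 + 6*K)*(1/8))/3 = -2/3 + (1 + (3/4 + 3*K/4))/3 = -2/3 + (7/4 + 3*K/4)/3 = -2/3 + (7/12 + K/4) = -1/12 + K/4)
I(N) = (-137 + N)/(268 + N)
1/(I(j(G)) - 81882) = 1/((-137 + (-1/12 + (1/4)*17))/(268 + (-1/12 + (1/4)*17)) - 81882) = 1/((-137 + (-1/12 + 17/4))/(268 + (-1/12 + 17/4)) - 81882) = 1/((-137 + 25/6)/(268 + 25/6) - 81882) = 1/(-797/6/(1633/6) - 81882) = 1/((6/1633)*(-797/6) - 81882) = 1/(-797/1633 - 81882) = 1/(-133714103/1633) = -1633/133714103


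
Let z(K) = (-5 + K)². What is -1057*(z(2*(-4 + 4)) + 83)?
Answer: -114156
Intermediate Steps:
-1057*(z(2*(-4 + 4)) + 83) = -1057*((-5 + 2*(-4 + 4))² + 83) = -1057*((-5 + 2*0)² + 83) = -1057*((-5 + 0)² + 83) = -1057*((-5)² + 83) = -1057*(25 + 83) = -1057*108 = -114156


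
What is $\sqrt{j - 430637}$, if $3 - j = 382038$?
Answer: $8 i \sqrt{12698} \approx 901.48 i$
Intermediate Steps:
$j = -382035$ ($j = 3 - 382038 = -382035$)
$\sqrt{j - 430637} = \sqrt{-382035 - 430637} = \sqrt{-812672} = 8 i \sqrt{12698}$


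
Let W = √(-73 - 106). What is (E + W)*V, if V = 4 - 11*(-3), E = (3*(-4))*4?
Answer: -1776 + 37*I*√179 ≈ -1776.0 + 495.03*I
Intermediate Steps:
E = -48 (E = -12*4 = -48)
V = 37 (V = 4 + 33 = 37)
W = I*√179 (W = √(-179) = I*√179 ≈ 13.379*I)
(E + W)*V = (-48 + I*√179)*37 = -1776 + 37*I*√179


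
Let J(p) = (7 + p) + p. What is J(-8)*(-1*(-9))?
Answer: -81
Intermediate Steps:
J(p) = 7 + 2*p
J(-8)*(-1*(-9)) = (7 + 2*(-8))*(-1*(-9)) = (7 - 16)*9 = -9*9 = -81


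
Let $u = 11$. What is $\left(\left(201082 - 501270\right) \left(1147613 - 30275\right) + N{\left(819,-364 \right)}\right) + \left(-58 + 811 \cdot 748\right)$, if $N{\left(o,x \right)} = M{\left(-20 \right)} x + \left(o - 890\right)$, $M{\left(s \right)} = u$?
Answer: $-335410857049$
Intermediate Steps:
$M{\left(s \right)} = 11$
$N{\left(o,x \right)} = -890 + o + 11 x$ ($N{\left(o,x \right)} = 11 x + \left(o - 890\right) = 11 x + \left(-890 + o\right) = -890 + o + 11 x$)
$\left(\left(201082 - 501270\right) \left(1147613 - 30275\right) + N{\left(819,-364 \right)}\right) + \left(-58 + 811 \cdot 748\right) = \left(\left(201082 - 501270\right) \left(1147613 - 30275\right) + \left(-890 + 819 + 11 \left(-364\right)\right)\right) + \left(-58 + 811 \cdot 748\right) = \left(\left(-300188\right) 1117338 - 4075\right) + \left(-58 + 606628\right) = \left(-335411459544 - 4075\right) + 606570 = -335411463619 + 606570 = -335410857049$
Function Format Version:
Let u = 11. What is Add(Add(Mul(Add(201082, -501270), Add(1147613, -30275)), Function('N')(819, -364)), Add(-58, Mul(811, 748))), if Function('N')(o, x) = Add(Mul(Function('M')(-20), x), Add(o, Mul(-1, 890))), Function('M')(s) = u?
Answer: -335410857049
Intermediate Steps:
Function('M')(s) = 11
Function('N')(o, x) = Add(-890, o, Mul(11, x)) (Function('N')(o, x) = Add(Mul(11, x), Add(o, Mul(-1, 890))) = Add(Mul(11, x), Add(o, -890)) = Add(Mul(11, x), Add(-890, o)) = Add(-890, o, Mul(11, x)))
Add(Add(Mul(Add(201082, -501270), Add(1147613, -30275)), Function('N')(819, -364)), Add(-58, Mul(811, 748))) = Add(Add(Mul(Add(201082, -501270), Add(1147613, -30275)), Add(-890, 819, Mul(11, -364))), Add(-58, Mul(811, 748))) = Add(Add(Mul(-300188, 1117338), Add(-890, 819, -4004)), Add(-58, 606628)) = Add(Add(-335411459544, -4075), 606570) = Add(-335411463619, 606570) = -335410857049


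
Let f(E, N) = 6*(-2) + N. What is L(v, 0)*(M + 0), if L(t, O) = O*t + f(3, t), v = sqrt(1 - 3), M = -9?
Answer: 108 - 9*I*sqrt(2) ≈ 108.0 - 12.728*I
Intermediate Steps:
f(E, N) = -12 + N
v = I*sqrt(2) (v = sqrt(-2) = I*sqrt(2) ≈ 1.4142*I)
L(t, O) = -12 + t + O*t (L(t, O) = O*t + (-12 + t) = -12 + t + O*t)
L(v, 0)*(M + 0) = (-12 + I*sqrt(2) + 0*(I*sqrt(2)))*(-9 + 0) = (-12 + I*sqrt(2) + 0)*(-9) = (-12 + I*sqrt(2))*(-9) = 108 - 9*I*sqrt(2)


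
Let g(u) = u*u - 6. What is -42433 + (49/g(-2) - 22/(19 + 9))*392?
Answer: -52345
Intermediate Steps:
g(u) = -6 + u² (g(u) = u² - 6 = -6 + u²)
-42433 + (49/g(-2) - 22/(19 + 9))*392 = -42433 + (49/(-6 + (-2)²) - 22/(19 + 9))*392 = -42433 + (49/(-6 + 4) - 22/28)*392 = -42433 + (49/(-2) - 22*1/28)*392 = -42433 + (49*(-½) - 11/14)*392 = -42433 + (-49/2 - 11/14)*392 = -42433 - 177/7*392 = -42433 - 9912 = -52345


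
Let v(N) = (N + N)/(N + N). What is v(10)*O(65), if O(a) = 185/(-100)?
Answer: -37/20 ≈ -1.8500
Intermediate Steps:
v(N) = 1 (v(N) = (2*N)/((2*N)) = (2*N)*(1/(2*N)) = 1)
O(a) = -37/20 (O(a) = 185*(-1/100) = -37/20)
v(10)*O(65) = 1*(-37/20) = -37/20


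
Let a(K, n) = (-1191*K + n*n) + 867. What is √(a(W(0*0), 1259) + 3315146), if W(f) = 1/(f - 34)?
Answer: √5665705158/34 ≈ 2213.8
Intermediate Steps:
W(f) = 1/(-34 + f)
a(K, n) = 867 + n² - 1191*K (a(K, n) = (-1191*K + n²) + 867 = (n² - 1191*K) + 867 = 867 + n² - 1191*K)
√(a(W(0*0), 1259) + 3315146) = √((867 + 1259² - 1191/(-34 + 0*0)) + 3315146) = √((867 + 1585081 - 1191/(-34 + 0)) + 3315146) = √((867 + 1585081 - 1191/(-34)) + 3315146) = √((867 + 1585081 - 1191*(-1/34)) + 3315146) = √((867 + 1585081 + 1191/34) + 3315146) = √(53923423/34 + 3315146) = √(166638387/34) = √5665705158/34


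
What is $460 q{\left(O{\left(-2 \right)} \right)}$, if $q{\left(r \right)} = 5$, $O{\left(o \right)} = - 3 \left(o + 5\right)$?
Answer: $2300$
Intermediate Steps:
$O{\left(o \right)} = -15 - 3 o$ ($O{\left(o \right)} = - 3 \left(5 + o\right) = -15 - 3 o$)
$460 q{\left(O{\left(-2 \right)} \right)} = 460 \cdot 5 = 2300$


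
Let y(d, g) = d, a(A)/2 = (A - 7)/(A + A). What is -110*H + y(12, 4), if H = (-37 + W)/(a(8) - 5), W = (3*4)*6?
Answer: 31268/39 ≈ 801.74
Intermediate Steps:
W = 72 (W = 12*6 = 72)
a(A) = (-7 + A)/A (a(A) = 2*((A - 7)/(A + A)) = 2*((-7 + A)/((2*A))) = 2*((-7 + A)*(1/(2*A))) = 2*((-7 + A)/(2*A)) = (-7 + A)/A)
H = -280/39 (H = (-37 + 72)/((-7 + 8)/8 - 5) = 35/((⅛)*1 - 5) = 35/(⅛ - 5) = 35/(-39/8) = 35*(-8/39) = -280/39 ≈ -7.1795)
-110*H + y(12, 4) = -110*(-280/39) + 12 = 30800/39 + 12 = 31268/39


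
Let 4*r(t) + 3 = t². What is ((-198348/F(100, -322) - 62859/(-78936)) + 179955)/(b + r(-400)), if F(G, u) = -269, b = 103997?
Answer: 55605787051/44312829990 ≈ 1.2548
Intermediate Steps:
r(t) = -¾ + t²/4
((-198348/F(100, -322) - 62859/(-78936)) + 179955)/(b + r(-400)) = ((-198348/(-269) - 62859/(-78936)) + 179955)/(103997 + (-¾ + (¼)*(-400)²)) = ((-198348*(-1/269) - 62859*(-1/78936)) + 179955)/(103997 + (-¾ + (¼)*160000)) = ((198348/269 + 911/1144) + 179955)/(103997 + (-¾ + 40000)) = (227155171/307736 + 179955)/(103997 + 159997/4) = 55605787051/(307736*(575985/4)) = (55605787051/307736)*(4/575985) = 55605787051/44312829990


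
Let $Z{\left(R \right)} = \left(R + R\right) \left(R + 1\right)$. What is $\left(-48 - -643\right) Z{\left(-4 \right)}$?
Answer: $14280$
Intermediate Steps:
$Z{\left(R \right)} = 2 R \left(1 + R\right)$
$\left(-48 - -643\right) Z{\left(-4 \right)} = \left(-48 - -643\right) 2 \left(-4\right) \left(1 - 4\right) = \left(-48 + 643\right) 2 \left(-4\right) \left(-3\right) = 595 \cdot 24 = 14280$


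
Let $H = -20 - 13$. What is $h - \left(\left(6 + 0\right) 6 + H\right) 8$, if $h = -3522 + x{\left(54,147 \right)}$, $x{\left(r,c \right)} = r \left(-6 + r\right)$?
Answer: $-954$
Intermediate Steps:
$H = -33$
$h = -930$ ($h = -3522 + 54 \left(-6 + 54\right) = -3522 + 54 \cdot 48 = -3522 + 2592 = -930$)
$h - \left(\left(6 + 0\right) 6 + H\right) 8 = -930 - \left(\left(6 + 0\right) 6 - 33\right) 8 = -930 - \left(6 \cdot 6 - 33\right) 8 = -930 - \left(36 - 33\right) 8 = -930 - 3 \cdot 8 = -930 - 24 = -954$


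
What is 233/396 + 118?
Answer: 46961/396 ≈ 118.59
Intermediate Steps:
233/396 + 118 = 46961/396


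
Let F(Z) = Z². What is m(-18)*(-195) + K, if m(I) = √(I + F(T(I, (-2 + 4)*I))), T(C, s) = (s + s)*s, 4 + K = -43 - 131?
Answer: -178 - 585*√746494 ≈ -5.0562e+5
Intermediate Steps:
K = -178 (K = -4 + (-43 - 131) = -4 - 174 = -178)
T(C, s) = 2*s² (T(C, s) = (2*s)*s = 2*s²)
m(I) = √(I + 64*I⁴) (m(I) = √(I + (2*((-2 + 4)*I)²)²) = √(I + (2*(2*I)²)²) = √(I + (2*(4*I²))²) = √(I + (8*I²)²) = √(I + 64*I⁴))
m(-18)*(-195) + K = √(-18 + 64*(-18)⁴)*(-195) - 178 = √(-18 + 64*104976)*(-195) - 178 = √(-18 + 6718464)*(-195) - 178 = √6718446*(-195) - 178 = (3*√746494)*(-195) - 178 = -585*√746494 - 178 = -178 - 585*√746494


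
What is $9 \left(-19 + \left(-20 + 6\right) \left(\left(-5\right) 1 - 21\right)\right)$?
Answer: $3105$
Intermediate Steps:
$9 \left(-19 + \left(-20 + 6\right) \left(\left(-5\right) 1 - 21\right)\right) = 9 \left(-19 - 14 \left(-5 - 21\right)\right) = 9 \left(-19 - -364\right) = 9 \left(-19 + 364\right) = 9 \cdot 345 = 3105$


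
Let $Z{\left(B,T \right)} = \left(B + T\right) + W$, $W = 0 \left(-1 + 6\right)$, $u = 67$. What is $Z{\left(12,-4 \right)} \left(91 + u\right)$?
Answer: $1264$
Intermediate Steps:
$W = 0$ ($W = 0 \cdot 5 = 0$)
$Z{\left(B,T \right)} = B + T$ ($Z{\left(B,T \right)} = \left(B + T\right) + 0 = B + T$)
$Z{\left(12,-4 \right)} \left(91 + u\right) = \left(12 - 4\right) \left(91 + 67\right) = 8 \cdot 158 = 1264$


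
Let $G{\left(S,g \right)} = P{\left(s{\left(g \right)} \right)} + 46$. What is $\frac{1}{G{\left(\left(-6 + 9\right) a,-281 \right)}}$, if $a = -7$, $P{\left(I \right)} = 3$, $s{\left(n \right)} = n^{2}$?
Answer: $\frac{1}{49} \approx 0.020408$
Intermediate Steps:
$G{\left(S,g \right)} = 49$ ($G{\left(S,g \right)} = 3 + 46 = 49$)
$\frac{1}{G{\left(\left(-6 + 9\right) a,-281 \right)}} = \frac{1}{49}$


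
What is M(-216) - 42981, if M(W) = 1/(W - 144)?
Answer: -15473161/360 ≈ -42981.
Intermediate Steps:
M(W) = 1/(-144 + W)
M(-216) - 42981 = 1/(-144 - 216) - 42981 = 1/(-360) - 42981 = -1/360 - 42981 = -15473161/360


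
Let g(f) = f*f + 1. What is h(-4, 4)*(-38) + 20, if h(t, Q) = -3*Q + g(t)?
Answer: -170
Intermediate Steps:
g(f) = 1 + f² (g(f) = f² + 1 = 1 + f²)
h(t, Q) = 1 + t² - 3*Q (h(t, Q) = -3*Q + (1 + t²) = 1 + t² - 3*Q)
h(-4, 4)*(-38) + 20 = (1 + (-4)² - 3*4)*(-38) + 20 = (1 + 16 - 12)*(-38) + 20 = 5*(-38) + 20 = -190 + 20 = -170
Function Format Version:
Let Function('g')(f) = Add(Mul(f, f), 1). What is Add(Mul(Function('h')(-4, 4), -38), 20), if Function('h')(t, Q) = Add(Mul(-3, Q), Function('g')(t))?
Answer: -170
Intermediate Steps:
Function('g')(f) = Add(1, Pow(f, 2)) (Function('g')(f) = Add(Pow(f, 2), 1) = Add(1, Pow(f, 2)))
Function('h')(t, Q) = Add(1, Pow(t, 2), Mul(-3, Q)) (Function('h')(t, Q) = Add(Mul(-3, Q), Add(1, Pow(t, 2))) = Add(1, Pow(t, 2), Mul(-3, Q)))
Add(Mul(Function('h')(-4, 4), -38), 20) = Add(Mul(Add(1, Pow(-4, 2), Mul(-3, 4)), -38), 20) = Add(Mul(Add(1, 16, -12), -38), 20) = Add(Mul(5, -38), 20) = Add(-190, 20) = -170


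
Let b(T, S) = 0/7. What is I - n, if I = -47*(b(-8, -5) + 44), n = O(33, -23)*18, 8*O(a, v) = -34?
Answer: -3983/2 ≈ -1991.5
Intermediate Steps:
O(a, v) = -17/4 (O(a, v) = (⅛)*(-34) = -17/4)
b(T, S) = 0 (b(T, S) = 0*(⅐) = 0)
n = -153/2 (n = -17/4*18 = -153/2 ≈ -76.500)
I = -2068 (I = -47*(0 + 44) = -47*44 = -2068)
I - n = -2068 - 1*(-153/2) = -2068 + 153/2 = -3983/2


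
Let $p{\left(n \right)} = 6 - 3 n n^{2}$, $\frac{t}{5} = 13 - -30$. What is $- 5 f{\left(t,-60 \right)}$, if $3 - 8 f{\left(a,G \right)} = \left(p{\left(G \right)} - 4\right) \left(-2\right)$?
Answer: $- \frac{6480035}{8} \approx -8.1 \cdot 10^{5}$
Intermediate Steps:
$t = 215$ ($t = 5 \left(13 - -30\right) = 5 \left(13 + 30\right) = 5 \cdot 43 = 215$)
$p{\left(n \right)} = 6 - 3 n^{3}$
$f{\left(a,G \right)} = \frac{7}{8} - \frac{3 G^{3}}{4}$ ($f{\left(a,G \right)} = \frac{3}{8} - \frac{\left(\left(6 - 3 G^{3}\right) - 4\right) \left(-2\right)}{8} = \frac{3}{8} - \frac{\left(2 - 3 G^{3}\right) \left(-2\right)}{8} = \frac{3}{8} - \frac{-4 + 6 G^{3}}{8} = \frac{3}{8} - \left(- \frac{1}{2} + \frac{3 G^{3}}{4}\right) = \frac{7}{8} - \frac{3 G^{3}}{4}$)
$- 5 f{\left(t,-60 \right)} = - 5 \left(\frac{7}{8} - \frac{3 \left(-60\right)^{3}}{4}\right) = - 5 \left(\frac{7}{8} - -162000\right) = - 5 \left(\frac{7}{8} + 162000\right) = \left(-5\right) \frac{1296007}{8} = - \frac{6480035}{8}$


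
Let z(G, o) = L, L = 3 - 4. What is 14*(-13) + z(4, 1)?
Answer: -183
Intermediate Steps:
L = -1
z(G, o) = -1
14*(-13) + z(4, 1) = 14*(-13) - 1 = -182 - 1 = -183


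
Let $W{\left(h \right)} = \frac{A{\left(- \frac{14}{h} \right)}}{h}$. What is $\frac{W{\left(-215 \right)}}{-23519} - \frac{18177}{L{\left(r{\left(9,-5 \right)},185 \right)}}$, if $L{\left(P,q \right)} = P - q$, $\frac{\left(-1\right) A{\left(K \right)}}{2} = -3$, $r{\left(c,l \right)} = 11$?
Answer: $\frac{1056477547}{10113170} \approx 104.47$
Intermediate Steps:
$A{\left(K \right)} = 6$ ($A{\left(K \right)} = \left(-2\right) \left(-3\right) = 6$)
$W{\left(h \right)} = \frac{6}{h}$
$\frac{W{\left(-215 \right)}}{-23519} - \frac{18177}{L{\left(r{\left(9,-5 \right)},185 \right)}} = \frac{6 \frac{1}{-215}}{-23519} - \frac{18177}{11 - 185} = 6 \left(- \frac{1}{215}\right) \left(- \frac{1}{23519}\right) - \frac{18177}{11 - 185} = \left(- \frac{6}{215}\right) \left(- \frac{1}{23519}\right) - \frac{18177}{-174} = \frac{6}{5056585} - - \frac{6059}{58} = \frac{6}{5056585} + \frac{6059}{58} = \frac{1056477547}{10113170}$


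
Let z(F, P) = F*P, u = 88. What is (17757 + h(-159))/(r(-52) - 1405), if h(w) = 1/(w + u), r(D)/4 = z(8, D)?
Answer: -1260746/217899 ≈ -5.7859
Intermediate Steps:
r(D) = 32*D (r(D) = 4*(8*D) = 32*D)
h(w) = 1/(88 + w) (h(w) = 1/(w + 88) = 1/(88 + w))
(17757 + h(-159))/(r(-52) - 1405) = (17757 + 1/(88 - 159))/(32*(-52) - 1405) = (17757 + 1/(-71))/(-1664 - 1405) = (17757 - 1/71)/(-3069) = (1260746/71)*(-1/3069) = -1260746/217899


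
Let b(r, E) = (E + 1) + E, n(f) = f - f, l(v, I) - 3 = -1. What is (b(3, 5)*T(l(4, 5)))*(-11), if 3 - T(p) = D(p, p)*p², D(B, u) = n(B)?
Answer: -363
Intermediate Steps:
l(v, I) = 2 (l(v, I) = 3 - 1 = 2)
n(f) = 0
D(B, u) = 0
b(r, E) = 1 + 2*E (b(r, E) = (1 + E) + E = 1 + 2*E)
T(p) = 3 (T(p) = 3 - 0*p² = 3 - 1*0 = 3 + 0 = 3)
(b(3, 5)*T(l(4, 5)))*(-11) = ((1 + 2*5)*3)*(-11) = ((1 + 10)*3)*(-11) = (11*3)*(-11) = 33*(-11) = -363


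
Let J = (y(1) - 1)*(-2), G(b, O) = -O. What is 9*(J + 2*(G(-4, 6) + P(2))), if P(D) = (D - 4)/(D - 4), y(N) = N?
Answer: -90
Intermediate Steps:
P(D) = 1 (P(D) = (-4 + D)/(-4 + D) = 1)
J = 0 (J = (1 - 1)*(-2) = 0*(-2) = 0)
9*(J + 2*(G(-4, 6) + P(2))) = 9*(0 + 2*(-1*6 + 1)) = 9*(0 + 2*(-6 + 1)) = 9*(0 + 2*(-5)) = 9*(0 - 10) = 9*(-10) = -90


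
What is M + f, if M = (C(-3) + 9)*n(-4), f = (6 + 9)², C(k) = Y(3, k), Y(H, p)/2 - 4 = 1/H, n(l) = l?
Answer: 463/3 ≈ 154.33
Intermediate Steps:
Y(H, p) = 8 + 2/H
C(k) = 26/3 (C(k) = 8 + 2/3 = 8 + 2*(⅓) = 8 + ⅔ = 26/3)
f = 225 (f = 15² = 225)
M = -212/3 (M = (26/3 + 9)*(-4) = (53/3)*(-4) = -212/3 ≈ -70.667)
M + f = -212/3 + 225 = 463/3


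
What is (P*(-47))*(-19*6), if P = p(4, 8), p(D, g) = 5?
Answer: 26790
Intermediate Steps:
P = 5
(P*(-47))*(-19*6) = (5*(-47))*(-19*6) = -235*(-114) = 26790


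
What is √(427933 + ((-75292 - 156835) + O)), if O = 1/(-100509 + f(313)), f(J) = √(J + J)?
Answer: √(19680265253 - 195806*√626)/√(100509 - √626) ≈ 442.50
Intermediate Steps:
f(J) = √2*√J (f(J) = √(2*J) = √2*√J)
O = 1/(-100509 + √626) (O = 1/(-100509 + √2*√313) = 1/(-100509 + √626) ≈ -9.9518e-6)
√(427933 + ((-75292 - 156835) + O)) = √(427933 + ((-75292 - 156835) + (-100509/10102058455 - √626/10102058455))) = √(427933 + (-232127 + (-100509/10102058455 - √626/10102058455))) = √(427933 + (-2344960523084294/10102058455 - √626/10102058455)) = √(1978043657739221/10102058455 - √626/10102058455)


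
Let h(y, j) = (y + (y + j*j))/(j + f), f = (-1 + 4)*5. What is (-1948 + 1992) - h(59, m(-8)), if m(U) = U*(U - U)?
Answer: 542/15 ≈ 36.133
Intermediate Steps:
f = 15 (f = 3*5 = 15)
m(U) = 0 (m(U) = U*0 = 0)
h(y, j) = (j**2 + 2*y)/(15 + j) (h(y, j) = (y + (y + j*j))/(j + 15) = (y + (y + j**2))/(15 + j) = (j**2 + 2*y)/(15 + j))
(-1948 + 1992) - h(59, m(-8)) = (-1948 + 1992) - (0**2 + 2*59)/(15 + 0) = 44 - (0 + 118)/15 = 44 - 118/15 = 542/15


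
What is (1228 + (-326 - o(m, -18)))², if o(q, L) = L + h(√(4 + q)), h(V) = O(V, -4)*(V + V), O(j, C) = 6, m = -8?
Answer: 845824 - 44160*I ≈ 8.4582e+5 - 44160.0*I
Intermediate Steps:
h(V) = 12*V (h(V) = 6*(V + V) = 6*(2*V) = 12*V)
o(q, L) = L + 12*√(4 + q)
(1228 + (-326 - o(m, -18)))² = (1228 + (-326 - (-18 + 12*√(4 - 8))))² = (1228 + (-326 - (-18 + 12*√(-4))))² = (1228 + (-326 - (-18 + 12*(2*I))))² = (1228 + (-326 - (-18 + 24*I)))² = (1228 + (-326 + (18 - 24*I)))² = (1228 + (-308 - 24*I))² = (920 - 24*I)²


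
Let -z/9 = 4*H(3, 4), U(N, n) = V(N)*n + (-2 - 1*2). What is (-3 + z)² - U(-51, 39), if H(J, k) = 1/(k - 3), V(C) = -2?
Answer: 1603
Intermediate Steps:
H(J, k) = 1/(-3 + k)
U(N, n) = -4 - 2*n (U(N, n) = -2*n + (-2 - 1*2) = -2*n + (-2 - 2) = -2*n - 4 = -4 - 2*n)
z = -36 (z = -36/(-3 + 4) = -36/1 = -36 ≈ -36.000)
(-3 + z)² - U(-51, 39) = (-3 - 36)² - (-4 - 2*39) = (-39)² - (-4 - 78) = 1521 - 1*(-82) = 1521 + 82 = 1603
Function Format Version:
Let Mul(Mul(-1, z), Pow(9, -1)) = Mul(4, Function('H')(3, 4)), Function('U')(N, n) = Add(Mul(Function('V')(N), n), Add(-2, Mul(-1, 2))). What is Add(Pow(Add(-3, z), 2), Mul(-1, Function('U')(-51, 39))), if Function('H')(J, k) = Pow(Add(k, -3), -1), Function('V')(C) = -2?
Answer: 1603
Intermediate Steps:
Function('H')(J, k) = Pow(Add(-3, k), -1)
Function('U')(N, n) = Add(-4, Mul(-2, n)) (Function('U')(N, n) = Add(Mul(-2, n), Add(-2, Mul(-1, 2))) = Add(Mul(-2, n), Add(-2, -2)) = Add(Mul(-2, n), -4) = Add(-4, Mul(-2, n)))
z = -36 (z = Mul(-9, Mul(4, Pow(Add(-3, 4), -1))) = Mul(-9, Mul(4, Pow(1, -1))) = Mul(-9, Mul(4, 1)) = Mul(-9, 4) = -36)
Add(Pow(Add(-3, z), 2), Mul(-1, Function('U')(-51, 39))) = Add(Pow(Add(-3, -36), 2), Mul(-1, Add(-4, Mul(-2, 39)))) = Add(Pow(-39, 2), Mul(-1, Add(-4, -78))) = Add(1521, Mul(-1, -82)) = Add(1521, 82) = 1603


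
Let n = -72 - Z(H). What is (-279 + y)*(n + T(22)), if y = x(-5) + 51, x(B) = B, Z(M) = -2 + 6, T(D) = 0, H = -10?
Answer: 17708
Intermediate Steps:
Z(M) = 4
n = -76 (n = -72 - 1*4 = -72 - 4 = -76)
y = 46 (y = -5 + 51 = 46)
(-279 + y)*(n + T(22)) = (-279 + 46)*(-76 + 0) = -233*(-76) = 17708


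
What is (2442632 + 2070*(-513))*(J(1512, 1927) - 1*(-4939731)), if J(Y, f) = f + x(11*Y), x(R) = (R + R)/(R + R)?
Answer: 6823057297798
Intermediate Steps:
x(R) = 1 (x(R) = (2*R)/((2*R)) = (2*R)*(1/(2*R)) = 1)
J(Y, f) = 1 + f (J(Y, f) = f + 1 = 1 + f)
(2442632 + 2070*(-513))*(J(1512, 1927) - 1*(-4939731)) = (2442632 + 2070*(-513))*((1 + 1927) - 1*(-4939731)) = (2442632 - 1061910)*(1928 + 4939731) = 1380722*4941659 = 6823057297798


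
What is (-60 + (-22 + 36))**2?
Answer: 2116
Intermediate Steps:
(-60 + (-22 + 36))**2 = (-60 + 14)**2 = (-46)**2 = 2116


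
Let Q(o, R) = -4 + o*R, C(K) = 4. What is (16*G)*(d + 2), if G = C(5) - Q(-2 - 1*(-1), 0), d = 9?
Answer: 1408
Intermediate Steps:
Q(o, R) = -4 + R*o
G = 8 (G = 4 - (-4 + 0*(-2 - 1*(-1))) = 4 - (-4 + 0*(-2 + 1)) = 4 - (-4 + 0*(-1)) = 4 - (-4 + 0) = 4 - 1*(-4) = 4 + 4 = 8)
(16*G)*(d + 2) = (16*8)*(9 + 2) = 128*11 = 1408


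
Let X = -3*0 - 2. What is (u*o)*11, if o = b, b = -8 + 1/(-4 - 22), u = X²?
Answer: -4598/13 ≈ -353.69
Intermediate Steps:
X = -2 (X = 0 - 2 = -2)
u = 4 (u = (-2)² = 4)
b = -209/26 (b = -8 + 1/(-26) = -8 - 1/26 = -209/26 ≈ -8.0385)
o = -209/26 ≈ -8.0385
(u*o)*11 = (4*(-209/26))*11 = -418/13*11 = -4598/13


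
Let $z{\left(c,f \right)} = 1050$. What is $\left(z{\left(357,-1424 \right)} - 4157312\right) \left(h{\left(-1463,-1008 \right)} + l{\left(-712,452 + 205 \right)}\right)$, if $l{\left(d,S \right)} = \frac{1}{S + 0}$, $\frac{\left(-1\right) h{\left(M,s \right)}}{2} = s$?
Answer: $- \frac{5505023050406}{657} \approx -8.379 \cdot 10^{9}$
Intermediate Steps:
$h{\left(M,s \right)} = - 2 s$
$l{\left(d,S \right)} = \frac{1}{S}$
$\left(z{\left(357,-1424 \right)} - 4157312\right) \left(h{\left(-1463,-1008 \right)} + l{\left(-712,452 + 205 \right)}\right) = \left(1050 - 4157312\right) \left(\left(-2\right) \left(-1008\right) + \frac{1}{452 + 205}\right) = - 4156262 \left(2016 + \frac{1}{657}\right) = \left(-4156262\right) \frac{1324513}{657} = - \frac{5505023050406}{657}$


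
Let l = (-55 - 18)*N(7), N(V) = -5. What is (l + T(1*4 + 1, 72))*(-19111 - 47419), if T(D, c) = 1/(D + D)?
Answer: -24290103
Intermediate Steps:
T(D, c) = 1/(2*D)
l = 365 (l = (-55 - 18)*(-5) = -73*(-5) = 365)
(l + T(1*4 + 1, 72))*(-19111 - 47419) = (365 + 1/(2*(1*4 + 1)))*(-19111 - 47419) = (365 + 1/(2*(4 + 1)))*(-66530) = (365 + (½)/5)*(-66530) = (365 + (½)*(⅕))*(-66530) = (365 + ⅒)*(-66530) = (3651/10)*(-66530) = -24290103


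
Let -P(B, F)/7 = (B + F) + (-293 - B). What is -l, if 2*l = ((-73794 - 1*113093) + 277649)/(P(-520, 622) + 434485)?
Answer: -45381/432182 ≈ -0.10500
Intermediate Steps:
P(B, F) = 2051 - 7*F (P(B, F) = -7*((B + F) + (-293 - B)) = -7*(-293 + F) = 2051 - 7*F)
l = 45381/432182 (l = (((-73794 - 1*113093) + 277649)/((2051 - 7*622) + 434485))/2 = (((-73794 - 113093) + 277649)/((2051 - 4354) + 434485))/2 = ((-186887 + 277649)/(-2303 + 434485))/2 = (90762/432182)/2 = (90762*(1/432182))/2 = (½)*(45381/216091) = 45381/432182 ≈ 0.10500)
-l = -1*45381/432182 = -45381/432182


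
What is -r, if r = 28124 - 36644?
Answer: 8520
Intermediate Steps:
r = -8520
-r = -1*(-8520) = 8520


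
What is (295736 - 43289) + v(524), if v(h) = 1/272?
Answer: 68665585/272 ≈ 2.5245e+5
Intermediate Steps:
v(h) = 1/272
(295736 - 43289) + v(524) = (295736 - 43289) + 1/272 = 252447 + 1/272 = 68665585/272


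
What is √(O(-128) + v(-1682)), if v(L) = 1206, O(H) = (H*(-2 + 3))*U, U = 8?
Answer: √182 ≈ 13.491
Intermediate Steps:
O(H) = 8*H (O(H) = (H*(-2 + 3))*8 = (H*1)*8 = H*8 = 8*H)
√(O(-128) + v(-1682)) = √(8*(-128) + 1206) = √(-1024 + 1206) = √182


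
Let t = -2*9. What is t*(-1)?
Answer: 18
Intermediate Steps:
t = -18
t*(-1) = -18*(-1) = 18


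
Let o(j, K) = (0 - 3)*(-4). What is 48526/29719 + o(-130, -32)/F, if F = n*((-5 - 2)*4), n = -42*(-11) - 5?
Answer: 155145517/95071081 ≈ 1.6319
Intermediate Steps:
o(j, K) = 12 (o(j, K) = -3*(-4) = 12)
n = 457 (n = 462 - 5 = 457)
F = -12796 (F = 457*((-5 - 2)*4) = 457*(-7*4) = 457*(-28) = -12796)
48526/29719 + o(-130, -32)/F = 48526/29719 + 12/(-12796) = 48526*(1/29719) + 12*(-1/12796) = 48526/29719 - 3/3199 = 155145517/95071081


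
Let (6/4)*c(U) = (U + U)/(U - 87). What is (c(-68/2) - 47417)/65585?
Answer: -3442447/4761471 ≈ -0.72298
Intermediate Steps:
c(U) = 4*U/(3*(-87 + U)) (c(U) = 2*((U + U)/(U - 87))/3 = 2*((2*U)/(-87 + U))/3 = 2*(2*U/(-87 + U))/3 = 4*U/(3*(-87 + U)))
(c(-68/2) - 47417)/65585 = (4*(-68/2)/(3*(-87 - 68/2)) - 47417)/65585 = (4*(-68*½)/(3*(-87 - 68*½)) - 47417)*(1/65585) = ((4/3)*(-34)/(-87 - 34) - 47417)*(1/65585) = ((4/3)*(-34)/(-121) - 47417)*(1/65585) = ((4/3)*(-34)*(-1/121) - 47417)*(1/65585) = (136/363 - 47417)*(1/65585) = -17212235/363*1/65585 = -3442447/4761471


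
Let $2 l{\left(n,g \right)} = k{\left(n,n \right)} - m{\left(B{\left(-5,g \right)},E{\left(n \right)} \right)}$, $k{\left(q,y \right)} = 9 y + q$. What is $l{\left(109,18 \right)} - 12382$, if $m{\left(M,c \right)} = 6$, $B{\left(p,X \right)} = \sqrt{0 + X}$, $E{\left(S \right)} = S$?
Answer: $-11840$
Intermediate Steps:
$B{\left(p,X \right)} = \sqrt{X}$
$k{\left(q,y \right)} = q + 9 y$
$l{\left(n,g \right)} = -3 + 5 n$ ($l{\left(n,g \right)} = \frac{\left(n + 9 n\right) - 6}{2} = \frac{10 n - 6}{2} = \frac{-6 + 10 n}{2} = -3 + 5 n$)
$l{\left(109,18 \right)} - 12382 = \left(-3 + 5 \cdot 109\right) - 12382 = \left(-3 + 545\right) - 12382 = 542 - 12382 = -11840$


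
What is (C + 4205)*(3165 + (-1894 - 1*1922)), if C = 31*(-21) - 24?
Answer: -2298030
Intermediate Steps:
C = -675 (C = -651 - 24 = -675)
(C + 4205)*(3165 + (-1894 - 1*1922)) = (-675 + 4205)*(3165 + (-1894 - 1*1922)) = 3530*(3165 + (-1894 - 1922)) = 3530*(3165 - 3816) = 3530*(-651) = -2298030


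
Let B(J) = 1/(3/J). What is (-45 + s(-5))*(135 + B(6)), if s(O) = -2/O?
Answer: -30551/5 ≈ -6110.2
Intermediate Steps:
B(J) = J/3
(-45 + s(-5))*(135 + B(6)) = (-45 - 2/(-5))*(135 + (⅓)*6) = (-45 - 2*(-⅕))*(135 + 2) = (-45 + ⅖)*137 = -223/5*137 = -30551/5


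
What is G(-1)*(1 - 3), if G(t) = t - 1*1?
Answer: 4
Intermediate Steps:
G(t) = -1 + t (G(t) = t - 1 = -1 + t)
G(-1)*(1 - 3) = (-1 - 1)*(1 - 3) = -2*(-2) = 4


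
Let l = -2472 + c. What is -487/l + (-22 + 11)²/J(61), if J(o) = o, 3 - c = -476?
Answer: 270860/121573 ≈ 2.2280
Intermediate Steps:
c = 479 (c = 3 - 1*(-476) = 3 + 476 = 479)
l = -1993 (l = -2472 + 479 = -1993)
-487/l + (-22 + 11)²/J(61) = -487/(-1993) + (-22 + 11)²/61 = -487*(-1/1993) + (-11)²*(1/61) = 487/1993 + 121*(1/61) = 487/1993 + 121/61 = 270860/121573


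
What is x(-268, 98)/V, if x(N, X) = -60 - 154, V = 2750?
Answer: -107/1375 ≈ -0.077818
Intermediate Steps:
x(N, X) = -214
x(-268, 98)/V = -214/2750 = -214*1/2750 = -107/1375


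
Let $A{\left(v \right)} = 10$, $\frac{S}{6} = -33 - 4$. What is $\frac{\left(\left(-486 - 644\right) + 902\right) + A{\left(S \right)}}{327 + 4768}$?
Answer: $- \frac{218}{5095} \approx -0.042787$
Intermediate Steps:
$S = -222$ ($S = 6 \left(-33 - 4\right) = 6 \left(-37\right) = -222$)
$\frac{\left(\left(-486 - 644\right) + 902\right) + A{\left(S \right)}}{327 + 4768} = \frac{\left(\left(-486 - 644\right) + 902\right) + 10}{327 + 4768} = \frac{\left(-1130 + 902\right) + 10}{5095} = \left(-228 + 10\right) \frac{1}{5095} = \left(-218\right) \frac{1}{5095} = - \frac{218}{5095}$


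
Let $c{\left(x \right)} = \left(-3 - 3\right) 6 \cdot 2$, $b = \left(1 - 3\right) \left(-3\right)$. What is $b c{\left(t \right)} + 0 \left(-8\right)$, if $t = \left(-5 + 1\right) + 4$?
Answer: $-432$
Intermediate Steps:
$t = 0$ ($t = -4 + 4 = 0$)
$b = 6$ ($b = \left(-2\right) \left(-3\right) = 6$)
$c{\left(x \right)} = -72$ ($c{\left(x \right)} = \left(-6\right) 6 \cdot 2 = \left(-36\right) 2 = -72$)
$b c{\left(t \right)} + 0 \left(-8\right) = 6 \left(-72\right) + 0 \left(-8\right) = -432 + 0 = -432$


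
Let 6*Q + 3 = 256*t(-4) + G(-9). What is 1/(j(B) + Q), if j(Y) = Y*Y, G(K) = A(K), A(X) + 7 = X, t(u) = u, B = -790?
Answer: 6/3743557 ≈ 1.6028e-6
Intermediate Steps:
A(X) = -7 + X
G(K) = -7 + K
j(Y) = Y²
Q = -1043/6 (Q = -½ + (256*(-4) + (-7 - 9))/6 = -½ + (-1024 - 16)/6 = -½ + (⅙)*(-1040) = -½ - 520/3 = -1043/6 ≈ -173.83)
1/(j(B) + Q) = 1/((-790)² - 1043/6) = 1/(624100 - 1043/6) = 1/(3743557/6) = 6/3743557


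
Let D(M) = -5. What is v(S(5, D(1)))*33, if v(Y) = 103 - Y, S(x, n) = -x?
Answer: 3564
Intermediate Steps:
v(S(5, D(1)))*33 = (103 - (-1)*5)*33 = (103 - 1*(-5))*33 = (103 + 5)*33 = 108*33 = 3564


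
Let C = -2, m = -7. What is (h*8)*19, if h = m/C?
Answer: 532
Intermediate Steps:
h = 7/2 (h = -7/(-2) = -7*(-1/2) = 7/2 ≈ 3.5000)
(h*8)*19 = ((7/2)*8)*19 = 28*19 = 532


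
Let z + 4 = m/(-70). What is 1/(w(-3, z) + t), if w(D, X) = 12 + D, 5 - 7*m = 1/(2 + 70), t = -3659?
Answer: -1/3650 ≈ -0.00027397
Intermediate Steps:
m = 359/504 (m = 5/7 - 1/(7*(2 + 70)) = 5/7 - 1/7/72 = 5/7 - 1/7*1/72 = 5/7 - 1/504 = 359/504 ≈ 0.71230)
z = -141479/35280 (z = -4 + (359/504)/(-70) = -4 + (359/504)*(-1/70) = -4 - 359/35280 = -141479/35280 ≈ -4.0102)
1/(w(-3, z) + t) = 1/((12 - 3) - 3659) = 1/(9 - 3659) = 1/(-3650) = -1/3650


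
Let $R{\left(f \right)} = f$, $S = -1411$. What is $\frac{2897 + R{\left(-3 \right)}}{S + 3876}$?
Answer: $\frac{2894}{2465} \approx 1.174$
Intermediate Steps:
$\frac{2897 + R{\left(-3 \right)}}{S + 3876} = \frac{2897 - 3}{-1411 + 3876} = \frac{2894}{2465}$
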